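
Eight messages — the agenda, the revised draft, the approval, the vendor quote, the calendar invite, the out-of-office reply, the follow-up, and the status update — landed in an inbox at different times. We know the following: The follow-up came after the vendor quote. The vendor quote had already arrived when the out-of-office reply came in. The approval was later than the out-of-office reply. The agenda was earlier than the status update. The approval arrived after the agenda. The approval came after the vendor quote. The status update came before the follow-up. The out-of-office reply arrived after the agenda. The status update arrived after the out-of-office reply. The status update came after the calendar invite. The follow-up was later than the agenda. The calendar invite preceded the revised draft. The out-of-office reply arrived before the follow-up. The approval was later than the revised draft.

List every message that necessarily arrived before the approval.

the agenda, the calendar invite, the out-of-office reply, the revised draft, the vendor quote

Directly stated before the approval: the agenda, the out-of-office reply, the revised draft, and the vendor quote.
The calendar invite reaches the approval via the calendar invite → the revised draft → the approval.
No chain forces the follow-up (or any of the others) ahead of the approval.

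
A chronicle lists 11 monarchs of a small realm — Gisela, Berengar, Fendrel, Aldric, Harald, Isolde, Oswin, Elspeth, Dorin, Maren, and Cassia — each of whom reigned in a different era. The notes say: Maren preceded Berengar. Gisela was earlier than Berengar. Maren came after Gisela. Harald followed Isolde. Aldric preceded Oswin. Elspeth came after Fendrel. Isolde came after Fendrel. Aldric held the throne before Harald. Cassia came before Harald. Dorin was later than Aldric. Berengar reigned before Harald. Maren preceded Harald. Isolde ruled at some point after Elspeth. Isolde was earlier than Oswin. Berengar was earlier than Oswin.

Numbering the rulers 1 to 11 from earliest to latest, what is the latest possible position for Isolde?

9

Isolde must come before Harald and Oswin — 2 rulers forced after them.
Everything else can be placed before Isolde in some valid order, so Isolde can sit as late as position 11 − 2 = 9.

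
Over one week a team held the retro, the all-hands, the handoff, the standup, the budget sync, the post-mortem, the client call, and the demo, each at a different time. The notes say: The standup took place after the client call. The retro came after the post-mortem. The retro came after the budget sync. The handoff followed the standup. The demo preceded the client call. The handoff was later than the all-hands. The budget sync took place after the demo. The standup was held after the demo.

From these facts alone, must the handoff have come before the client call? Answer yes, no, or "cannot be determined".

Tracing the constraints gives the client call → the standup → the handoff, so the client call must come before the handoff.
That means the handoff cannot be before the client call.

no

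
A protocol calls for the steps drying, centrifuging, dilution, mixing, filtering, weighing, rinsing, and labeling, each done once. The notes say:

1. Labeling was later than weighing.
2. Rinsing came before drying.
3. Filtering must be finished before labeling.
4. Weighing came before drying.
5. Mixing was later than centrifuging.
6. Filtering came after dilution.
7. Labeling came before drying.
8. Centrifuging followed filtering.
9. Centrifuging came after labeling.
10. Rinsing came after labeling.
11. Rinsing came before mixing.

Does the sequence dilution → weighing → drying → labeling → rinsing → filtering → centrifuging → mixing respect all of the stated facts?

no

The constraints require rinsing before drying, but in the proposed sequence drying appears ahead of rinsing. That one violation is enough.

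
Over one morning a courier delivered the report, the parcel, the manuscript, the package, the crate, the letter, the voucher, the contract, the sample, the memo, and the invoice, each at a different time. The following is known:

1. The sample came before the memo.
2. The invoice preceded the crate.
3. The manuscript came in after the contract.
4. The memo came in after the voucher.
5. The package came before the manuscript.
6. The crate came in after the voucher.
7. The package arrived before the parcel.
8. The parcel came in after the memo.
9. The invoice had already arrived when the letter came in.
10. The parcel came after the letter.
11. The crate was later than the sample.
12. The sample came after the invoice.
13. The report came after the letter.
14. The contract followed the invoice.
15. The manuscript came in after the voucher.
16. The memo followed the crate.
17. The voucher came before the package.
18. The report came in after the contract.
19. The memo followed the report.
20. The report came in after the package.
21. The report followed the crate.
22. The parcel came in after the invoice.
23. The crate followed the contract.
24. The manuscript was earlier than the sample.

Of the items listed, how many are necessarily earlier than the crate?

Directly stated before the crate: the contract, the invoice, the sample, and the voucher.
The manuscript reaches the crate via the manuscript → the sample → the crate.
The package reaches the crate via the package → the manuscript → the sample → the crate.
That's the contract, the invoice, the manuscript, the package, the sample, and the voucher — 6 in all.

6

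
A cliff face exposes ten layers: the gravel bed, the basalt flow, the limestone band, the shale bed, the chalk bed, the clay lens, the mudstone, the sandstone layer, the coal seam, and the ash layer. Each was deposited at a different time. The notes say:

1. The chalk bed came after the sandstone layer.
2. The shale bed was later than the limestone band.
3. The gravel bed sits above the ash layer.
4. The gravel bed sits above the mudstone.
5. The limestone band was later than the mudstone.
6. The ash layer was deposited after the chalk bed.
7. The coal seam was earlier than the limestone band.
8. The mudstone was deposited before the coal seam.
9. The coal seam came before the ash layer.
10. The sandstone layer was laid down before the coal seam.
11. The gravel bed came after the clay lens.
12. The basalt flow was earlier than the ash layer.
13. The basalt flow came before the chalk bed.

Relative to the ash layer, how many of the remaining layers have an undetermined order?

Forced before the ash layer: the basalt flow, the chalk bed, the coal seam, the mudstone, and the sandstone layer; forced after the ash layer: the gravel bed.
That leaves the clay lens, the limestone band, and the shale bed with no forced order relative to the ash layer — 3.

3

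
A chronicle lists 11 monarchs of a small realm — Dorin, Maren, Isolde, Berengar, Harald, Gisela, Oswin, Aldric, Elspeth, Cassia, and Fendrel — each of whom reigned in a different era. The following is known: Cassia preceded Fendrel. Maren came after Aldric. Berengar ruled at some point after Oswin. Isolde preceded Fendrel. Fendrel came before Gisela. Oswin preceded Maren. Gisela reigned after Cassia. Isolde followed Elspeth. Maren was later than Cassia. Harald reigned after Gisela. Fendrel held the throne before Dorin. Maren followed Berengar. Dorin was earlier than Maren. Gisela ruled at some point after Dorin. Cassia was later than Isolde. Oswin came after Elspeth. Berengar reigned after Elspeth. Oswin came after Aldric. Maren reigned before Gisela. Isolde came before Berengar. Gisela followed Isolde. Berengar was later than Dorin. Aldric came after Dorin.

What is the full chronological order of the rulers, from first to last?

Elspeth, Isolde, Cassia, Fendrel, Dorin, Aldric, Oswin, Berengar, Maren, Gisela, Harald

The constraints fix every adjacent pair, so only one ordering works:
Elspeth → Isolde → Cassia → Fendrel → Dorin → Aldric → Oswin → Berengar → Maren → Gisela → Harald.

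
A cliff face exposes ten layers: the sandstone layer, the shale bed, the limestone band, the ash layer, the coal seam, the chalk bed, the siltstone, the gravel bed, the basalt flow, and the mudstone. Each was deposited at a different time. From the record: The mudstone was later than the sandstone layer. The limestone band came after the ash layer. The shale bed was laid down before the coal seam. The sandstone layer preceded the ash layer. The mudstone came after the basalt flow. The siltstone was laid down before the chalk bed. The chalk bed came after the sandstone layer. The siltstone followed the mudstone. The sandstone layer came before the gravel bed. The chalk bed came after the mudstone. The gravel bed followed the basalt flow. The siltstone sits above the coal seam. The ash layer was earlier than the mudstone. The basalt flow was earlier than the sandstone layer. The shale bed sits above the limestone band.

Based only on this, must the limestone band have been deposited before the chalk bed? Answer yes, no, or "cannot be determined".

yes

Chain the constraints: the limestone band → the shale bed → the coal seam → the siltstone → the chalk bed. Each link is directly stated, so the limestone band comes before the chalk bed.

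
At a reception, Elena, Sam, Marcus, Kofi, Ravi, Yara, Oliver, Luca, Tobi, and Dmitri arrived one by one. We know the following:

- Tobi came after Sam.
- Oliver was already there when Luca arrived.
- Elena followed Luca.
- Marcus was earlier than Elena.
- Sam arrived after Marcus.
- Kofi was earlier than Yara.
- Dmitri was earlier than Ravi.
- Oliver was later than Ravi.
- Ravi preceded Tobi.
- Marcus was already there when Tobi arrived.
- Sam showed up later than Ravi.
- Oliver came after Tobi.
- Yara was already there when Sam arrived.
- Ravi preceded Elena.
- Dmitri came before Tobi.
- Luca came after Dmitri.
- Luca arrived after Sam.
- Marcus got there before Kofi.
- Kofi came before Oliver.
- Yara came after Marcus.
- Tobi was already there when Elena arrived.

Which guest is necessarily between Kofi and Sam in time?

Tracing the constraints gives Kofi → Yara → Sam, so Yara sits after Kofi and before Sam.
No other guest is forced both after Kofi and before Sam.

Yara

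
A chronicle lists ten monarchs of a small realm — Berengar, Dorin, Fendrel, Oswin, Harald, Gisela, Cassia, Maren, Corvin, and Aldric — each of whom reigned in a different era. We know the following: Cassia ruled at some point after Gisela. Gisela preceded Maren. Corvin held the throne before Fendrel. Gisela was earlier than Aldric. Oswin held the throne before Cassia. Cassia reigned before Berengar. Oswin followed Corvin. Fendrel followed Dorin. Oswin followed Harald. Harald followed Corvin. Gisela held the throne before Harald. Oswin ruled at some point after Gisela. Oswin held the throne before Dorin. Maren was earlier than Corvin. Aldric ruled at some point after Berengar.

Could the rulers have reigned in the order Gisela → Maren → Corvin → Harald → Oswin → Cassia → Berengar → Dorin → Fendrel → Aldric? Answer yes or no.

yes

Check each stated constraint against the proposed order — e.g. Corvin is ahead of Fendrel; Gisela is ahead of Aldric. Every pair is in the required order; nothing is violated.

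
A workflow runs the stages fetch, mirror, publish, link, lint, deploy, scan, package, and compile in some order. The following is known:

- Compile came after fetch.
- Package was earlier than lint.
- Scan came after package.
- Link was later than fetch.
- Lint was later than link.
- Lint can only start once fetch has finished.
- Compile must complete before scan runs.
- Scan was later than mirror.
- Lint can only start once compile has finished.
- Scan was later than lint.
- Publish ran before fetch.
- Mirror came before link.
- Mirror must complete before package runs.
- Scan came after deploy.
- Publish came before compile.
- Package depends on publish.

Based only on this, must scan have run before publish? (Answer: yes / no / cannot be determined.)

no

Tracing the constraints gives publish → package → scan, so publish must come before scan.
That means scan cannot be before publish.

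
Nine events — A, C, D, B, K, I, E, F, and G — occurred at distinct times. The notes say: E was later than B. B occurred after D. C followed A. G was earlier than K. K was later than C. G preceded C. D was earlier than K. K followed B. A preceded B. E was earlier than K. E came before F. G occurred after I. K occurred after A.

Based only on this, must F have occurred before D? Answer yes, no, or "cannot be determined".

no

Tracing the constraints gives D → B → E → F, so D must come before F.
That means F cannot be before D.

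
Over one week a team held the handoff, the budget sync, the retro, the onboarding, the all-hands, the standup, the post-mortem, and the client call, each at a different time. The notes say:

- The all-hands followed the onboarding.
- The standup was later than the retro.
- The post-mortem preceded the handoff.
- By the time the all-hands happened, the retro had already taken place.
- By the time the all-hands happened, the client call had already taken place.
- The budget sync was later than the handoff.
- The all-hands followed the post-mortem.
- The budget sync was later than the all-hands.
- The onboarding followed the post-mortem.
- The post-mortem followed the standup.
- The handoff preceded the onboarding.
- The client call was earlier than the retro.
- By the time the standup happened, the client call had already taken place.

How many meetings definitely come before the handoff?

Directly stated before the handoff: the post-mortem.
The client call reaches the handoff via the client call → the standup → the post-mortem → the handoff.
The retro reaches the handoff via the retro → the standup → the post-mortem → the handoff.
The standup reaches the handoff via the standup → the post-mortem → the handoff.
No chain forces the budget sync (or any of the others) ahead of the handoff.
That's the client call, the post-mortem, the retro, and the standup — 4 in all.

4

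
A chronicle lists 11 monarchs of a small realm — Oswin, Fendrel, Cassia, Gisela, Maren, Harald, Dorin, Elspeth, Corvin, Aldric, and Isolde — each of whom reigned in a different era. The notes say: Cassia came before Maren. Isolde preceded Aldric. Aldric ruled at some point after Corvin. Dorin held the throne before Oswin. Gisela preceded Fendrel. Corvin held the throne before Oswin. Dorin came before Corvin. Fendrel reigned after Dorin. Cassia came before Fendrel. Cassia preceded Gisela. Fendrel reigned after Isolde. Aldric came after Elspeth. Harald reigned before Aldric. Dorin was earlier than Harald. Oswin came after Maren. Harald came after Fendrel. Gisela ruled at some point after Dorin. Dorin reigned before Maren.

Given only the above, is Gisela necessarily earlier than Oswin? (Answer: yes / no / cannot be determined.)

cannot be determined

No chain of stated constraints runs from Gisela to Oswin, and none runs from Oswin to Gisela either.
So the relative order of Gisela and Oswin is not fixed by the given facts.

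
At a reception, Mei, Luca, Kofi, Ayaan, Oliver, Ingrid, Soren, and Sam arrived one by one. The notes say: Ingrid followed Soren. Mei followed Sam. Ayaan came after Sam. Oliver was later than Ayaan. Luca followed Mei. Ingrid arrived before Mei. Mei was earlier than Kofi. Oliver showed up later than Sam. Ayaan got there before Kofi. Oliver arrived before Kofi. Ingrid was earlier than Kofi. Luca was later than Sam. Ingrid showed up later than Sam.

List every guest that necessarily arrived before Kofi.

Ayaan, Ingrid, Mei, Oliver, Sam, Soren

Directly stated before Kofi: Ayaan, Ingrid, Mei, and Oliver.
Sam reaches Kofi via Sam → Oliver → Kofi.
Soren reaches Kofi via Soren → Ingrid → Kofi.
No chain forces Luca ahead of Kofi.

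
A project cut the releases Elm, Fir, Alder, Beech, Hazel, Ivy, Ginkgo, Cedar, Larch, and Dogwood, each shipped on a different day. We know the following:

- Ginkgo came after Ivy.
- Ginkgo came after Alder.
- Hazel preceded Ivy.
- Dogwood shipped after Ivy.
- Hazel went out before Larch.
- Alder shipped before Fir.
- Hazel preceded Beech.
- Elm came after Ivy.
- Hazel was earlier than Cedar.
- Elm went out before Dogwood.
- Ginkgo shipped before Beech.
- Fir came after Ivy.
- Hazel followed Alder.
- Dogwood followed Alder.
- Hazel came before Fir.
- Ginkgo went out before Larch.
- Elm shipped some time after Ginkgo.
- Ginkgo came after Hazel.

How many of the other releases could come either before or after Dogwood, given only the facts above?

4

Forced before Dogwood: Alder, Elm, Ginkgo, Hazel, and Ivy.
That leaves Beech, Cedar, Fir, and Larch with no forced order relative to Dogwood — 4.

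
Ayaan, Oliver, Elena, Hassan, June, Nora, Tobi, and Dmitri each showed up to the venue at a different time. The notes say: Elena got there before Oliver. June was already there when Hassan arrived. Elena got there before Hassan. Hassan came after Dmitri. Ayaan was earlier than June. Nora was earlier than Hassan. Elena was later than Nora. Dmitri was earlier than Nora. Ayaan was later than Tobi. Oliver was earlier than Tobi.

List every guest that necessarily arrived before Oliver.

Directly stated before Oliver: Elena.
Dmitri reaches Oliver via Dmitri → Nora → Elena → Oliver.
Nora reaches Oliver via Nora → Elena → Oliver.

Dmitri, Elena, Nora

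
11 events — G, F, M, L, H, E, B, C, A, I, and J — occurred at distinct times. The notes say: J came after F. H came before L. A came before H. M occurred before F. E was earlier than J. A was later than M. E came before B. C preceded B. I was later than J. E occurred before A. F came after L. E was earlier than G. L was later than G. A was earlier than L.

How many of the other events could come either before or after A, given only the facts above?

Forced before A: E and M; forced after A: F, H, I, J, and L.
That leaves B, C, and G with no forced order relative to A — 3.

3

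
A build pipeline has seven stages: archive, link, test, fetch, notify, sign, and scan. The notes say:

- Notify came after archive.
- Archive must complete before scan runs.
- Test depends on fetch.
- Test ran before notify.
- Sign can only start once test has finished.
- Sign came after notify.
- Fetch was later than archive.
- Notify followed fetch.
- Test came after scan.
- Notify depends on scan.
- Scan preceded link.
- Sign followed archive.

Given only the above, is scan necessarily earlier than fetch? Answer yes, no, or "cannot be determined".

cannot be determined

No chain of stated constraints runs from scan to fetch, and none runs from fetch to scan either.
So the relative order of scan and fetch is not fixed by the given facts.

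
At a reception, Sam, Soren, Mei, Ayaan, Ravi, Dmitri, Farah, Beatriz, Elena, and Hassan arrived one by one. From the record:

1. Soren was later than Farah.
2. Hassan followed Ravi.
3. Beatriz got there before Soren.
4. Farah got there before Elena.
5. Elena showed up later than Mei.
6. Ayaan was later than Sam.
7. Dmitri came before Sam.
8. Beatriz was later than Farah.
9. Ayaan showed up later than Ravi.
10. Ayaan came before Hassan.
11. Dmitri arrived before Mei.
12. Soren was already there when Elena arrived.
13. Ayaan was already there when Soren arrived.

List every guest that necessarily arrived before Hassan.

Ayaan, Dmitri, Ravi, Sam

Directly stated before Hassan: Ayaan and Ravi.
Dmitri reaches Hassan via Dmitri → Sam → Ayaan → Hassan.
Sam reaches Hassan via Sam → Ayaan → Hassan.
No chain forces Beatriz (or any of the others) ahead of Hassan.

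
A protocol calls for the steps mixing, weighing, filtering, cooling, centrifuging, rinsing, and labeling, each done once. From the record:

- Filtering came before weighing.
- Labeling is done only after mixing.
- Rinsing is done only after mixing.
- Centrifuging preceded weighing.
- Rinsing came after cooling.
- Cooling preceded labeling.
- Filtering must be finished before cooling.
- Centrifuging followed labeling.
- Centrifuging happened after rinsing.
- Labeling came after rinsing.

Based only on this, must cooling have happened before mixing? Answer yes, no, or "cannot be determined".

cannot be determined

No chain of stated constraints runs from cooling to mixing, and none runs from mixing to cooling either.
So the relative order of cooling and mixing is not fixed by the given facts.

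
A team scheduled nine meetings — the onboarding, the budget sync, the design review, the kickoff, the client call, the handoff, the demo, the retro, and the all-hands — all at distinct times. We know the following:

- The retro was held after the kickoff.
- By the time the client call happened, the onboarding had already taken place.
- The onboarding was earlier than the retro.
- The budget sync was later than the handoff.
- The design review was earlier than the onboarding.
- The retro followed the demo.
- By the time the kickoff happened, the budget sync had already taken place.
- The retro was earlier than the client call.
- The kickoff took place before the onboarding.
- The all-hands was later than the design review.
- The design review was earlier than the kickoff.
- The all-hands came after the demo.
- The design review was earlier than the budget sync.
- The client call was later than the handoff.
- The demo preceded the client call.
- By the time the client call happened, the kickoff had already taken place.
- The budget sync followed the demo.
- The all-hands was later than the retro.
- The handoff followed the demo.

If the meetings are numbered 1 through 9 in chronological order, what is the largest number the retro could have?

7

The retro must come before the all-hands and the client call — 2 meetings forced after it.
Everything else can be placed before the retro in some valid order, so the retro can sit as late as position 9 − 2 = 7.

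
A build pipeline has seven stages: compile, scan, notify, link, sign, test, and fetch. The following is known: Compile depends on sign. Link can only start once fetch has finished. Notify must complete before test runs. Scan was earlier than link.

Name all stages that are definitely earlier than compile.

Directly stated before compile: sign.
No chain forces test (or any of the others) ahead of compile.

sign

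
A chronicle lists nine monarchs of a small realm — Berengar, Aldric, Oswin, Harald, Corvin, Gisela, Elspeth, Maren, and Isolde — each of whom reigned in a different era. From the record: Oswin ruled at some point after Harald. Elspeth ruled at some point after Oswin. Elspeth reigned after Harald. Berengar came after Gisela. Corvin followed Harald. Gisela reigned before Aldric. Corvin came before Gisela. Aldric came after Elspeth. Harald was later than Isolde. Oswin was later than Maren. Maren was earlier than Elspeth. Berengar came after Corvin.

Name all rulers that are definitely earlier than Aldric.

Directly stated before Aldric: Elspeth and Gisela.
Corvin reaches Aldric via Corvin → Gisela → Aldric.
Harald reaches Aldric via Harald → Elspeth → Aldric.
Isolde reaches Aldric via Isolde → Harald → Elspeth → Aldric.
Likewise Maren and Oswin each reach Aldric by chaining the stated constraints.

Corvin, Elspeth, Gisela, Harald, Isolde, Maren, Oswin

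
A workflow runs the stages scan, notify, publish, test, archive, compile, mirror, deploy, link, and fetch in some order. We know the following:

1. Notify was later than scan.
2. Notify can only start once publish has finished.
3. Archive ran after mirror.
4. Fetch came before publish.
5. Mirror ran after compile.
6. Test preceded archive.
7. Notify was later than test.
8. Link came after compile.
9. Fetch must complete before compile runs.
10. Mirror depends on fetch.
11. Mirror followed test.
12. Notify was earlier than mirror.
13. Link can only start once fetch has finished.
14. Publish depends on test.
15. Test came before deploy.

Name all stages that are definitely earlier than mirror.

compile, fetch, notify, publish, scan, test

Directly stated before mirror: compile, fetch, notify, and test.
Publish reaches mirror via publish → notify → mirror.
Scan reaches mirror via scan → notify → mirror.
No chain forces deploy (or any of the others) ahead of mirror.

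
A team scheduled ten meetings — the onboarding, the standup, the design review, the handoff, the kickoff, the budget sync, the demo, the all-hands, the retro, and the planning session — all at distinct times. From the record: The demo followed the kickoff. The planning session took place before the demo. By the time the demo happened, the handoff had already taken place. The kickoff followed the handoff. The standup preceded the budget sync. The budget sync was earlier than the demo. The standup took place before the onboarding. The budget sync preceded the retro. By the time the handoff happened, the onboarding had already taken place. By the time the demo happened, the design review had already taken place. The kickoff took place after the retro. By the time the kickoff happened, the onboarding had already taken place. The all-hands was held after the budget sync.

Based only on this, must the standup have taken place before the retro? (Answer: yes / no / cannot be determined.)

yes

Chain the constraints: the standup → the budget sync → the retro. Each link is directly stated, so the standup comes before the retro.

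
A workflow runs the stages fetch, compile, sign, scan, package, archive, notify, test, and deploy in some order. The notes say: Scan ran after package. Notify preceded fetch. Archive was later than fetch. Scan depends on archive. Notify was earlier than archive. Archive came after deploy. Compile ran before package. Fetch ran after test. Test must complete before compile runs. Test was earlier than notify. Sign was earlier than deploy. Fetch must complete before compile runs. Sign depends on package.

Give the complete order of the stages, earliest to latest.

The constraints fix every adjacent pair, so only one ordering works:
test → notify → fetch → compile → package → sign → deploy → archive → scan.

test, notify, fetch, compile, package, sign, deploy, archive, scan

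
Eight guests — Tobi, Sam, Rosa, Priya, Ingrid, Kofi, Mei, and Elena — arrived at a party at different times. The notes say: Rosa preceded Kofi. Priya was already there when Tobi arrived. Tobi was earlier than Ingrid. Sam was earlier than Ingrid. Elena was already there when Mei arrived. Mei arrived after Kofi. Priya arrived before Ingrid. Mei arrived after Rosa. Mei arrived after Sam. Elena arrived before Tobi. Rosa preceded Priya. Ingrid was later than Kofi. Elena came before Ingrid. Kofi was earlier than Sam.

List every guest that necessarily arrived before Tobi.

Elena, Priya, Rosa

Directly stated before Tobi: Elena and Priya.
Rosa reaches Tobi via Rosa → Priya → Tobi.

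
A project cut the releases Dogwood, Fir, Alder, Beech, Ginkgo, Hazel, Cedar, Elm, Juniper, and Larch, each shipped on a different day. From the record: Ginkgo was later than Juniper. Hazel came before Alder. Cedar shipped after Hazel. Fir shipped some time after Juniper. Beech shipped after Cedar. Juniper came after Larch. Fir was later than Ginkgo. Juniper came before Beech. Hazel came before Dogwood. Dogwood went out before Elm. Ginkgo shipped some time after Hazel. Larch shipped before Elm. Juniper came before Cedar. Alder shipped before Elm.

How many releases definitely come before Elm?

4

Directly stated before Elm: Alder, Dogwood, and Larch.
Hazel reaches Elm via Hazel → Dogwood → Elm.
No chain forces Fir (or any of the others) ahead of Elm.
That's Alder, Dogwood, Hazel, and Larch — 4 in all.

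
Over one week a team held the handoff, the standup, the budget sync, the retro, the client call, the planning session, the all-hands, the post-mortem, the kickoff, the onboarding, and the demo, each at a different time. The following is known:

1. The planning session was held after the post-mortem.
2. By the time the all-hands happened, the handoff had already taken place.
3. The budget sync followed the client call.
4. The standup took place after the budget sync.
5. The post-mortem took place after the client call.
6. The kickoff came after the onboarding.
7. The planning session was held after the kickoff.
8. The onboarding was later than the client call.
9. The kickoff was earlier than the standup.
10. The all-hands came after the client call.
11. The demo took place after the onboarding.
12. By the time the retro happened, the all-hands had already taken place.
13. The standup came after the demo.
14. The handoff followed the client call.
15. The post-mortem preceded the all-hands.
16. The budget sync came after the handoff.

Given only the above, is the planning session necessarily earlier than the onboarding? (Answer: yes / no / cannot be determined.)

no

Tracing the constraints gives the onboarding → the kickoff → the planning session, so the onboarding must come before the planning session.
That means the planning session cannot be before the onboarding.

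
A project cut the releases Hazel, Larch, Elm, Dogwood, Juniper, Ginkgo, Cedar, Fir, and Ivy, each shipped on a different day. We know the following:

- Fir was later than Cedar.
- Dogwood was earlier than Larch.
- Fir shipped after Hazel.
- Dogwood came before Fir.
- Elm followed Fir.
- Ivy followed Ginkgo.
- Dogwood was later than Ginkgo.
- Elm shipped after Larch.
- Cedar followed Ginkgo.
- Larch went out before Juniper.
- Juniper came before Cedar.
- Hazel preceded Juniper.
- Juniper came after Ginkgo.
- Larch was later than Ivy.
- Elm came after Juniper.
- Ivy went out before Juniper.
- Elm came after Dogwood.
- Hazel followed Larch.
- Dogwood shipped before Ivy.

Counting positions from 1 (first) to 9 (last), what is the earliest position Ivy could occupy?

3

Dogwood and Ginkgo must both come before Ivy — 2 forced predecessors.
Nothing else is forced ahead of Ivy, so its earliest slot is position 2 + 1 = 3.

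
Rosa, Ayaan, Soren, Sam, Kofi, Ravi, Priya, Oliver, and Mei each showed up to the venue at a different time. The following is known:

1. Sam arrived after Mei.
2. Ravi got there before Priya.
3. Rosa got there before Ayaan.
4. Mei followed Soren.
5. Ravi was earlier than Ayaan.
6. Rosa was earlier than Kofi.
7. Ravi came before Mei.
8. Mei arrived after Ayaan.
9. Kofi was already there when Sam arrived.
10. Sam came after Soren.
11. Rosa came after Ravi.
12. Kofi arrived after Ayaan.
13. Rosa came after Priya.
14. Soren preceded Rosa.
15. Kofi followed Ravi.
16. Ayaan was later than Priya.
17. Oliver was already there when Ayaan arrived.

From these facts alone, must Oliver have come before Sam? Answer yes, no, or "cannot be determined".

Chain the constraints: Oliver → Ayaan → Kofi → Sam. Each link is directly stated, so Oliver comes before Sam.

yes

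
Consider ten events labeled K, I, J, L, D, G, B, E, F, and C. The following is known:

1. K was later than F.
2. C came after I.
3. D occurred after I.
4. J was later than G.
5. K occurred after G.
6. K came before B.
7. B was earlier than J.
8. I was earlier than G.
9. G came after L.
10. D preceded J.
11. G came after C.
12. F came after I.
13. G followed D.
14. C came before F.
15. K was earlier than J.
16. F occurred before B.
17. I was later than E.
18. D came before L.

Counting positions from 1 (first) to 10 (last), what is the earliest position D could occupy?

3

E and I must both come before D — 2 forced predecessors.
Nothing else is forced ahead of D, so its earliest slot is position 2 + 1 = 3.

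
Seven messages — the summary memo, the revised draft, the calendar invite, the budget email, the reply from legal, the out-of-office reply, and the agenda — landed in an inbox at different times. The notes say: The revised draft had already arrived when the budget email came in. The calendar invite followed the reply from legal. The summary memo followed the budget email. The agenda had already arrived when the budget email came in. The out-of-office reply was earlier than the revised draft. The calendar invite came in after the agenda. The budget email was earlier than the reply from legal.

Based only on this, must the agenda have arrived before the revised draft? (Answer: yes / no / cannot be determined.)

No chain of stated constraints runs from the agenda to the revised draft, and none runs from the revised draft to the agenda either.
So the relative order of the agenda and the revised draft is not fixed by the given facts.

cannot be determined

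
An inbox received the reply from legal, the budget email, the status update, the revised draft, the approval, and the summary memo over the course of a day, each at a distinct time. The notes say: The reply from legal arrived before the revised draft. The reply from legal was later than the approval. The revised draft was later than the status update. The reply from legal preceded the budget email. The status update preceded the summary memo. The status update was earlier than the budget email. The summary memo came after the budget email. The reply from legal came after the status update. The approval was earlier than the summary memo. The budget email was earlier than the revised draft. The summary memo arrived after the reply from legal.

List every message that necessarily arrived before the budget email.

Directly stated before the budget email: the reply from legal and the status update.
The approval reaches the budget email via the approval → the reply from legal → the budget email.
No chain forces the revised draft (or any of the others) ahead of the budget email.

the approval, the reply from legal, the status update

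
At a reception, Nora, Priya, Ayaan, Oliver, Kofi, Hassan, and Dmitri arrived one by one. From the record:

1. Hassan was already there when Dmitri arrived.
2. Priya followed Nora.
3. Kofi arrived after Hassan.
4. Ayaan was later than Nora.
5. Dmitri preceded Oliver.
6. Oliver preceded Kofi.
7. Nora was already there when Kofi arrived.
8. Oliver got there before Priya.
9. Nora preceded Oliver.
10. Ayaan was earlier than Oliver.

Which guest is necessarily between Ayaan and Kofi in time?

Tracing the constraints gives Ayaan → Oliver → Kofi, so Oliver sits after Ayaan and before Kofi.
No other guest is forced both after Ayaan and before Kofi.

Oliver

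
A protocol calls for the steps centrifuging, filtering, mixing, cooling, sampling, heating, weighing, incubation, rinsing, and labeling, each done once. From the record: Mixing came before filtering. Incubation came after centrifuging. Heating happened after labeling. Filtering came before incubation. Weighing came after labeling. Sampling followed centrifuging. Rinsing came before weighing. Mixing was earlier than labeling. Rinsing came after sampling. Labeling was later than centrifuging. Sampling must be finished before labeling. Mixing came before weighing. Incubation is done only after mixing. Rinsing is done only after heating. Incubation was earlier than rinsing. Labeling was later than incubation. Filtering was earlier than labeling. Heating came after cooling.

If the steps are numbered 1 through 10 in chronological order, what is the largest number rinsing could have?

Rinsing must come before weighing — 1 step forced after it.
Everything else can be placed before rinsing in some valid order, so rinsing can sit as late as position 10 − 1 = 9.

9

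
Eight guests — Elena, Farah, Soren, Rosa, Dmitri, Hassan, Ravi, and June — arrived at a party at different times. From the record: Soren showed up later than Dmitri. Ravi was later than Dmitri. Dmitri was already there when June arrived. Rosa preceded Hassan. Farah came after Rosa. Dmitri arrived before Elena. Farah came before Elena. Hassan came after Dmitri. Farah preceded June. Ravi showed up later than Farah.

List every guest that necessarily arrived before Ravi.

Directly stated before Ravi: Dmitri and Farah.
Rosa reaches Ravi via Rosa → Farah → Ravi.

Dmitri, Farah, Rosa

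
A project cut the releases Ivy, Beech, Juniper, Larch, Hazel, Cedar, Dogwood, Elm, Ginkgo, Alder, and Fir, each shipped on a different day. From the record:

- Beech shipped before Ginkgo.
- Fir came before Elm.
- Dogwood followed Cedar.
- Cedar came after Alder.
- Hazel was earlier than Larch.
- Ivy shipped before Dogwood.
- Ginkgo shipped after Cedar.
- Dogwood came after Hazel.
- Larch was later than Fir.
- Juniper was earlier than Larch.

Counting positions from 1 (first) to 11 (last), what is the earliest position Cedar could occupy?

2

Alder must come before Cedar — 1 forced predecessor.
Nothing else is forced ahead of Cedar, so its earliest slot is position 1 + 1 = 2.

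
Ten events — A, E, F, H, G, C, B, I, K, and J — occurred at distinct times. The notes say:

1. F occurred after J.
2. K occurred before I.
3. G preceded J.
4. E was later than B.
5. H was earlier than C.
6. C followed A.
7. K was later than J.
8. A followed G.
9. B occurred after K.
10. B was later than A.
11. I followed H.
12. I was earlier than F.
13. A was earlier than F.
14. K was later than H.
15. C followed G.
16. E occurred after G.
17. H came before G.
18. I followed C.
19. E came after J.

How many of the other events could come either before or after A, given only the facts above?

2

Forced before A: G and H; forced after A: B, C, E, F, and I.
That leaves J and K with no forced order relative to A — 2.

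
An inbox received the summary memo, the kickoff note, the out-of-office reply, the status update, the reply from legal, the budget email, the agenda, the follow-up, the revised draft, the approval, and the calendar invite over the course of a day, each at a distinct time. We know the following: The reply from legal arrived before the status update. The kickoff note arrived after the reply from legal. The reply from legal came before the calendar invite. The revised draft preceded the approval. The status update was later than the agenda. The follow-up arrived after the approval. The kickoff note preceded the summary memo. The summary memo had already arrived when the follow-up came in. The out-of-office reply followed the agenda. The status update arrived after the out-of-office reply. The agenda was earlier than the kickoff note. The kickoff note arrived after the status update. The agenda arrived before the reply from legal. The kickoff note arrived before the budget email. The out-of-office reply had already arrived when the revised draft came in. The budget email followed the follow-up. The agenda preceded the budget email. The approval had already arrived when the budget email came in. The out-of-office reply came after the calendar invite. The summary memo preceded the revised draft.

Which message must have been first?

the agenda

The agenda has a chain of constraints placing it before every other message, so the agenda must be first.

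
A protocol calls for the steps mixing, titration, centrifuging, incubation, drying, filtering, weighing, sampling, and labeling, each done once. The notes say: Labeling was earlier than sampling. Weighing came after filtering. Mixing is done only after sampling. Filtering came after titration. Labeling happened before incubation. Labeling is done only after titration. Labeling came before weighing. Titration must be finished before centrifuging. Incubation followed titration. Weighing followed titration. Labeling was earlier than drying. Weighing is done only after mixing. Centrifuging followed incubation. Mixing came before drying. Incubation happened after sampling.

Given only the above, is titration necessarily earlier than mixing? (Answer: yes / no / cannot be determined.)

Chain the constraints: titration → labeling → sampling → mixing. Each link is directly stated, so titration comes before mixing.

yes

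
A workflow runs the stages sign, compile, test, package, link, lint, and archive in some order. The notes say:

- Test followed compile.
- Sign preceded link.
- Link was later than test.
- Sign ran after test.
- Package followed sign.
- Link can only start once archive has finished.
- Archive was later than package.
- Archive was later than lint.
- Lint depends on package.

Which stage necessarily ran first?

Compile has a chain of constraints placing it before every other stage, so compile must be first.

compile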